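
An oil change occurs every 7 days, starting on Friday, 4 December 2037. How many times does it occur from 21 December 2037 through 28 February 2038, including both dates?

10

Occurrences land 7·i days after 4 December 2037 for i = 0, 1, 2, …
21 December 2037 is 17 days after the start; 17 ÷ 7 = 2 remainder 3; since the remainder is 3, round up to i = 3. First occurrence in the window: #4 on 25 December 2037 (3×7 = 21 days in).
28 February 2038 is 86 days after the start; 86 ÷ 7 = 12 remainder 2. Last occurrence in the window: #13 on 26 February 2038.
Occurrences #4 through #13: 10 in total.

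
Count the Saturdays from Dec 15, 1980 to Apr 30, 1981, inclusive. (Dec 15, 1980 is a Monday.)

Dec 15, 1980 is a Monday; the first Saturday on or after it is Dec 20, 1980 (5 days later).
From Dec 20, 1980 to Apr 30, 1981: 11 + 31 + 28 + 31 + 30 = 131 days (rest of Dec, Jan, Feb, Mar, Apr).
131 ÷ 7 = 18 full weeks with remainder 5, so 18 more Saturdays after the first → 19.

19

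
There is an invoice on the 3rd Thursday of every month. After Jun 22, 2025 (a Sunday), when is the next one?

Jul 17, 2025

Jun 2025 starts on a Sunday; its first Thursday is the 5th, so the 3rd Thursday is the 19th — Jun 19, 2025.
That is not after Jun 22, 2025, so look at Jul 2025.
Jul 2025 starts on a Tuesday; its first Thursday is the 3rd, so the 3rd Thursday is the 17th — Jul 17, 2025.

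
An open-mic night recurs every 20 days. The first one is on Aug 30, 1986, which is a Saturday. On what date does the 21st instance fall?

Oct 4, 1987

The 21st occurrence is 20 intervals after the first: 20 × 20 = 400 days after Aug 30, 1986.
Aug has 31 days — 1 day to the end of Aug leaves 399.
Sep has 30 days (369 left).
Oct has 31 days (338 left).
Nov has 30 days (308 left).
Dec has 31 days (277 left).
Jan has 31 days (246 left).
Feb has 28 days (218 left).
Mar has 31 days (187 left).
Apr has 30 days (157 left).
May has 31 days (126 left).
Jun has 30 days (96 left).
Jul has 31 days (65 left).
Aug has 31 days (34 left).
Sep has 30 days (4 left).
4 days into Oct → Oct 4, 1987.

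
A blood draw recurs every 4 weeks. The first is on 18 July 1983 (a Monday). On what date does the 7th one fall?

2 January 1984

The 7th occurrence is 6 intervals after the first: 6 × 28 = 168 days after 18 July 1983.
July has 31 days — 13 days to the end of July leaves 155.
August has 31 days (124 left).
September has 30 days (94 left).
October has 31 days (63 left).
November has 30 days (33 left).
December has 31 days (2 left).
2 days into January → 2 January 1984.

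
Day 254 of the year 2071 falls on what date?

Sep 11, 2071

Jan has 31 days (254 − 31 = 223 remain).
Feb has 28 days (223 − 28 = 195 remain).
Mar has 31 days (195 − 31 = 164 remain).
Apr has 30 days (164 − 30 = 134 remain).
May has 31 days (134 − 31 = 103 remain).
Jun has 30 days (103 − 30 = 73 remain).
Jul has 31 days (73 − 31 = 42 remain).
Aug has 31 days (42 − 31 = 11 remain).
11 into Sep → Sep 11.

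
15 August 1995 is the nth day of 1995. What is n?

227

Days in months before August: 31 + 28 + 31 + 30 + 31 + 30 + 31 = 212.
Plus 15 days into August → day 227.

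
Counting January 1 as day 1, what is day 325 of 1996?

1996-11-20

January has 31 days (325 − 31 = 294 remain).
February has 29 days (294 − 29 = 265 remain).
March has 31 days (265 − 31 = 234 remain).
April has 30 days (234 − 30 = 204 remain).
May has 31 days (204 − 31 = 173 remain).
June has 30 days (173 − 30 = 143 remain).
July has 31 days (143 − 31 = 112 remain).
August has 31 days (112 − 31 = 81 remain).
September has 30 days (81 − 30 = 51 remain).
October has 31 days (51 − 31 = 20 remain).
20 into November → November 20.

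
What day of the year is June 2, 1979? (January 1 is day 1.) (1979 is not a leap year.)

Days in months before June: 31 + 28 + 31 + 30 + 31 = 151.
Plus 2 days into June → day 153.

153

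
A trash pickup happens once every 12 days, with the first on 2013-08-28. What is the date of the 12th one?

2014-01-07

The 12th occurrence is 11 intervals after the first: 11 × 12 = 132 days after 2013-08-28.
August has 31 days — 3 days to the end of August leaves 129.
September has 30 days (99 left).
October has 31 days (68 left).
November has 30 days (38 left).
December has 31 days (7 left).
7 days into January → 2014-01-07.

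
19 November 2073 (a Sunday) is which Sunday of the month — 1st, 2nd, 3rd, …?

3rd

Day 19 falls in week ⌈19/7⌉ of the month.
Days 1–7 hold the 1st Sunday, 8–14 the 2nd, 15–21 the 3rd, 22–28 the 4th, 29–31 the 5th.
19 is in the range for the 3rd.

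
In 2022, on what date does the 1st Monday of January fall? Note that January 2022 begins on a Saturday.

January 2022 begins on a Saturday, so the first Monday is January 3 (2 days later).

January 3, 2022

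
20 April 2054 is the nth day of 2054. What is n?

Days in months before April: 31 + 28 + 31 = 90.
Plus 20 days into April → day 110.

110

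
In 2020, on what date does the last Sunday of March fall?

The first Sunday of March 2020 is March 1.
March 2020 has 31 days. Adding weeks: 1, 8, 15, 22, 29 — the last one ≤ 31 is the 29th.

2020-03-29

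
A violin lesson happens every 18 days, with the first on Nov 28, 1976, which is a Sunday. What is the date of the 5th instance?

Feb 8, 1977

The 5th occurrence is 4 intervals after the first: 4 × 18 = 72 days after Nov 28, 1976.
Nov has 30 days — 2 days to the end of Nov leaves 70.
Dec has 31 days (39 left).
Jan has 31 days (8 left).
8 days into Feb → Feb 8, 1977.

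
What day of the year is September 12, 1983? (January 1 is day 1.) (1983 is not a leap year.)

Days in months before September: 31 + 28 + 31 + 30 + 31 + 30 + 31 + 31 = 243.
Plus 12 days into September → day 255.

255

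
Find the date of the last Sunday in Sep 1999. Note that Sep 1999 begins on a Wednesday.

Sep 1999 begins on a Wednesday, so the first Sunday is Sep 5 (4 days later).
Sep 1999 has 30 days. Adding weeks: 5, 12, 19, 26 — the last one ≤ 30 is the 26th.

Sep 26, 1999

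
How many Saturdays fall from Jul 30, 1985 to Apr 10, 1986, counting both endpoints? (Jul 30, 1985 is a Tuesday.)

Jul 30, 1985 is a Tuesday; the first Saturday on or after it is Aug 3, 1985 (4 days later).
From Aug 3, 1985 to Apr 10, 1986: 28 + 30 + 31 + 30 + 31 + 31 + 28 + 31 + 10 = 250 days (rest of Aug, Sep, Oct, Nov, Dec, Jan, Feb, Mar, Apr).
250 ÷ 7 = 35 full weeks with remainder 5, so 35 more Saturdays after the first → 36.

36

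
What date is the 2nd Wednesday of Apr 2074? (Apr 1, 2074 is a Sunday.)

Apr 11, 2074

Apr 2074 begins on a Sunday, so the first Wednesday is Apr 4 (3 days later).
The 2nd Wednesday is 1 weeks later: 4 + 7 = 11.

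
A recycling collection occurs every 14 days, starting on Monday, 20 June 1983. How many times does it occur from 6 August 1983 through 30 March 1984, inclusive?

Occurrences land 14·i days after 20 June 1983 for i = 0, 1, 2, …
6 August 1983 is 47 days after the start; 47 ÷ 14 = 3 remainder 5; since the remainder is 5, round up to i = 4. First occurrence in the window: #5 on 15 August 1983 (4×14 = 56 days in).
30 March 1984 is 284 days after the start; 284 ÷ 14 = 20 remainder 4. Last occurrence in the window: #21 on 26 March 1984.
Occurrences #5 through #21: 17 in total.

17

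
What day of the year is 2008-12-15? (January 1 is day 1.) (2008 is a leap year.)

Days in months before December: 31 + 29 + 31 + 30 + 31 + 30 + 31 + 31 + 30 + 31 + 30 = 335.
Plus 15 days into December → day 350.

350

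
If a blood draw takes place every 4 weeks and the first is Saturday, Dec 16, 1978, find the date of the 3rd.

Feb 10, 1979

The 3rd occurrence is 2 intervals after the first: 2 × 28 = 56 days after Dec 16, 1978.
Dec has 31 days — 15 days to the end of Dec leaves 41.
Jan has 31 days (10 left).
10 days into Feb → Feb 10, 1979.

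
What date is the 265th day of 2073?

September 22, 2073

January has 31 days (265 − 31 = 234 remain).
February has 28 days (234 − 28 = 206 remain).
March has 31 days (206 − 31 = 175 remain).
April has 30 days (175 − 30 = 145 remain).
May has 31 days (145 − 31 = 114 remain).
June has 30 days (114 − 30 = 84 remain).
July has 31 days (84 − 31 = 53 remain).
August has 31 days (53 − 31 = 22 remain).
22 into September → September 22.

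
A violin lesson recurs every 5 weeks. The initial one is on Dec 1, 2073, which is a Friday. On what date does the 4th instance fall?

The 4th occurrence is 3 intervals after the first: 3 × 35 = 105 days after Dec 1, 2073.
Dec has 31 days — 30 days to the end of Dec leaves 75.
Jan has 31 days (44 left).
Feb has 28 days (16 left).
16 days into Mar → Mar 16, 2074.

Mar 16, 2074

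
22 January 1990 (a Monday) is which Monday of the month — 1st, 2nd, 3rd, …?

4th

Day 22 falls in week ⌈22/7⌉ of the month.
Days 1–7 hold the 1st Monday, 8–14 the 2nd, 15–21 the 3rd, 22–28 the 4th, 29–31 the 5th.
22 is in the range for the 4th.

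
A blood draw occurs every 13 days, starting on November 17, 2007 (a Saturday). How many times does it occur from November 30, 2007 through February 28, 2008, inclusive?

Occurrences land 13·i days after November 17, 2007 for i = 0, 1, 2, …
November 30, 2007 is 13 days after the start; 13 ÷ 13 = 1 remainder 0. First occurrence in the window: #2 on November 30, 2007 (1×13 = 13 days in).
February 28, 2008 is 103 days after the start; 103 ÷ 13 = 7 remainder 12. Last occurrence in the window: #8 on February 16, 2008.
Occurrences #2 through #8: 7 in total.

7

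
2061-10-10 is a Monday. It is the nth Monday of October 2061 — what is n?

2nd

Day 10 falls in week ⌈10/7⌉ of the month.
Days 1–7 hold the 1st Monday, 8–14 the 2nd, 15–21 the 3rd, 22–28 the 4th, 29–31 the 5th.
10 is in the range for the 2nd.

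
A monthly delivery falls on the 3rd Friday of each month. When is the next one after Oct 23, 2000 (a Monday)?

Oct 2000 starts on a Sunday; its first Friday is the 6th, so the 3rd Friday is the 20th — Oct 20, 2000.
That is not after Oct 23, 2000, so look at Nov 2000.
Nov 2000 starts on a Wednesday; its first Friday is the 3rd, so the 3rd Friday is the 17th — Nov 17, 2000.

Nov 17, 2000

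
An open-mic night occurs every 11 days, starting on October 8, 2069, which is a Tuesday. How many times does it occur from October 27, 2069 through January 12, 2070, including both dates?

7

Occurrences land 11·i days after October 8, 2069 for i = 0, 1, 2, …
October 27, 2069 is 19 days after the start; 19 ÷ 11 = 1 remainder 8; since the remainder is 8, round up to i = 2. First occurrence in the window: #3 on October 30, 2069 (2×11 = 22 days in).
January 12, 2070 is 96 days after the start; 96 ÷ 11 = 8 remainder 8. Last occurrence in the window: #9 on January 4, 2070.
Occurrences #3 through #9: 7 in total.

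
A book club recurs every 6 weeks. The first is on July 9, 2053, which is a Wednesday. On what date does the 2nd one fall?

The 2nd occurrence is 1 interval after the first: 1 × 42 = 42 days after July 9, 2053.
July has 31 days — 22 days to the end of July leaves 20.
20 days into August → August 20, 2053.

August 20, 2053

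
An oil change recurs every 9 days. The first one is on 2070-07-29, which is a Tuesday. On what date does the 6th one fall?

2070-09-12

The 6th occurrence is 5 intervals after the first: 5 × 9 = 45 days after 2070-07-29.
July has 31 days — 2 days to the end of July leaves 43.
August has 31 days (12 left).
12 days into September → 2070-09-12.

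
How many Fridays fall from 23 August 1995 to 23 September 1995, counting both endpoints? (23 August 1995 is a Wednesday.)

23 August 1995 is a Wednesday; the first Friday on or after it is 25 August 1995 (2 days later).
From 25 August 1995 to 23 September 1995: 6 + 23 = 29 days (rest of August, September).
29 ÷ 7 = 4 full weeks with remainder 1, so 4 more Fridays after the first → 5.

5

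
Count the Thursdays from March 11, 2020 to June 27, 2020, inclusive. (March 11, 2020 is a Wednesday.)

March 11, 2020 is a Wednesday; the first Thursday on or after it is March 12, 2020 (1 day later).
From March 12, 2020 to June 27, 2020: 19 + 30 + 31 + 27 = 107 days (rest of March, April, May, June).
107 ÷ 7 = 15 full weeks with remainder 2, so 15 more Thursdays after the first → 16.

16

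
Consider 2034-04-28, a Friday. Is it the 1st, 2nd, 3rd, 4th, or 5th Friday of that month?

Day 28 falls in week ⌈28/7⌉ of the month.
Days 1–7 hold the 1st Friday, 8–14 the 2nd, 15–21 the 3rd, 22–28 the 4th, 29–31 the 5th.
28 is in the range for the 4th.

4th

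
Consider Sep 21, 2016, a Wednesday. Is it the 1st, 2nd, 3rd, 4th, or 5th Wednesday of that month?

3rd

Day 21 falls in week ⌈21/7⌉ of the month.
Days 1–7 hold the 1st Wednesday, 8–14 the 2nd, 15–21 the 3rd, 22–28 the 4th, 29–31 the 5th.
21 is in the range for the 3rd.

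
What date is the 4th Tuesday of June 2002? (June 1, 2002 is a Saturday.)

June 2002 begins on a Saturday, so the first Tuesday is June 4 (3 days later).
The 4th Tuesday is 3 weeks later: 4 + 21 = 25.

June 25, 2002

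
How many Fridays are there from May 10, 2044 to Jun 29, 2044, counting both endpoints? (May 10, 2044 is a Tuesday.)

7

May 10, 2044 is a Tuesday; the first Friday on or after it is May 13, 2044 (3 days later).
From May 13, 2044 to Jun 29, 2044: 18 + 29 = 47 days (rest of May, Jun).
47 ÷ 7 = 6 full weeks with remainder 5, so 6 more Fridays after the first → 7.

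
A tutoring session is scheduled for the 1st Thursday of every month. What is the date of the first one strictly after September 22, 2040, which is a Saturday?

September 2040 starts on a Saturday, so its 1st Thursday is September 6, 2040 (5 days in).
That is not after September 22, 2040, so look at October 2040.
October 2040 starts on a Monday, so its 1st Thursday is October 4, 2040 (3 days in).

October 4, 2040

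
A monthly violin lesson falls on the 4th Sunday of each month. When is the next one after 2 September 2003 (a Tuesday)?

September 2003 starts on a Monday; its first Sunday is the 7th, so the 4th Sunday is the 28th — 28 September 2003.
28 September 2003 is after 2 September 2003, so that is the next one.

28 September 2003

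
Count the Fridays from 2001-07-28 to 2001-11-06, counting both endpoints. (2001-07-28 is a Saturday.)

2001-07-28 is a Saturday; the first Friday on or after it is 2001-08-03 (6 days later).
From 2001-08-03 to 2001-11-06: 28 + 30 + 31 + 6 = 95 days (rest of August, September, October, November).
95 ÷ 7 = 13 full weeks with remainder 4, so 13 more Fridays after the first → 14.

14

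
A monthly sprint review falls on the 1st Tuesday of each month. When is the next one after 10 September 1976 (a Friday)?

September 1976 starts on a Wednesday, so its 1st Tuesday is 7 September 1976 (6 days in).
That is not after 10 September 1976, so look at October 1976.
October 1976 starts on a Friday, so its 1st Tuesday is 5 October 1976 (4 days in).

5 October 1976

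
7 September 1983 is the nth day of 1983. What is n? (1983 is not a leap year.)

250

Days in months before September: 31 + 28 + 31 + 30 + 31 + 30 + 31 + 31 = 243.
Plus 7 days into September → day 250.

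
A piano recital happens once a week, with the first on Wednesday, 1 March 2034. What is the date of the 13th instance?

24 May 2034

The 13th occurrence is 12 intervals after the first: 12 × 7 = 84 days after 1 March 2034.
March has 31 days — 30 days to the end of March leaves 54.
April has 30 days (24 left).
24 days into May → 24 May 2034.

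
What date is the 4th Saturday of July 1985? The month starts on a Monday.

July 1985 begins on a Monday, so the first Saturday is July 6 (5 days later).
The 4th Saturday is 3 weeks later: 6 + 21 = 27.

July 27, 1985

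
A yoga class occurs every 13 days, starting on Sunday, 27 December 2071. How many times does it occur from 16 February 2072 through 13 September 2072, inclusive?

Occurrences land 13·i days after 27 December 2071 for i = 0, 1, 2, …
16 February 2072 is 51 days after the start; 51 ÷ 13 = 3 remainder 12; since the remainder is 12, round up to i = 4. First occurrence in the window: #5 on 17 February 2072 (4×13 = 52 days in).
13 September 2072 is 261 days after the start; 261 ÷ 13 = 20 remainder 1. Last occurrence in the window: #21 on 12 September 2072.
Occurrences #5 through #21: 17 in total.

17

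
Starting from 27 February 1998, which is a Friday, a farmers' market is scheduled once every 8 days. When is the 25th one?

The 25th occurrence is 24 intervals after the first: 24 × 8 = 192 days after 27 February 1998.
February has 28 days — 1 day to the end of February leaves 191.
March has 31 days (160 left).
April has 30 days (130 left).
May has 31 days (99 left).
June has 30 days (69 left).
July has 31 days (38 left).
August has 31 days (7 left).
7 days into September → 7 September 1998.

7 September 1998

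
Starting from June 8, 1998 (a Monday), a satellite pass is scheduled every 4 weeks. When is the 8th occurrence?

The 8th occurrence is 7 intervals after the first: 7 × 28 = 196 days after June 8, 1998.
June has 30 days — 22 days to the end of June leaves 174.
July has 31 days (143 left).
August has 31 days (112 left).
September has 30 days (82 left).
October has 31 days (51 left).
November has 30 days (21 left).
21 days into December → December 21, 1998.

December 21, 1998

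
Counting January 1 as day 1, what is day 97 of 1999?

Jan has 31 days (97 − 31 = 66 remain).
Feb has 28 days (66 − 28 = 38 remain).
Mar has 31 days (38 − 31 = 7 remain).
7 into Apr → Apr 7.

Apr 7, 1999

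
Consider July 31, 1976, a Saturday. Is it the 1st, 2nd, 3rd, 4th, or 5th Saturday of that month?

Day 31 falls in week ⌈31/7⌉ of the month.
Days 1–7 hold the 1st Saturday, 8–14 the 2nd, 15–21 the 3rd, 22–28 the 4th, 29–31 the 5th.
31 is in the range for the 5th.

5th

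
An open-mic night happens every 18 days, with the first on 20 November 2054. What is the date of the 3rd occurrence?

26 December 2054

The 3rd occurrence is 2 intervals after the first: 2 × 18 = 36 days after 20 November 2054.
November has 30 days — 10 days to the end of November leaves 26.
26 days into December → 26 December 2054.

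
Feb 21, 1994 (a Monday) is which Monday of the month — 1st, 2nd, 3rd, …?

3rd

Day 21 falls in week ⌈21/7⌉ of the month.
Days 1–7 hold the 1st Monday, 8–14 the 2nd, 15–21 the 3rd, 22–28 the 4th, 29–31 the 5th.
21 is in the range for the 3rd.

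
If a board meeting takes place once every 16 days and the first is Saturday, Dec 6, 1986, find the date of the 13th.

Jun 16, 1987

The 13th occurrence is 12 intervals after the first: 12 × 16 = 192 days after Dec 6, 1986.
Dec has 31 days — 25 days to the end of Dec leaves 167.
Jan has 31 days (136 left).
Feb has 28 days (108 left).
Mar has 31 days (77 left).
Apr has 30 days (47 left).
May has 31 days (16 left).
16 days into Jun → Jun 16, 1987.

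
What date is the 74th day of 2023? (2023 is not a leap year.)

January has 31 days (74 − 31 = 43 remain).
February has 28 days (43 − 28 = 15 remain).
15 into March → March 15.

15 March 2023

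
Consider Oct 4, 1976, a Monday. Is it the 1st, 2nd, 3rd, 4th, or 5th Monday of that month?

Day 4 falls in week ⌈4/7⌉ of the month.
Days 1–7 hold the 1st Monday, 8–14 the 2nd, 15–21 the 3rd, 22–28 the 4th, 29–31 the 5th.
4 is in the range for the 1st.

1st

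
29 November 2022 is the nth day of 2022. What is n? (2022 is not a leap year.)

333

Days in months before November: 31 + 28 + 31 + 30 + 31 + 30 + 31 + 31 + 30 + 31 = 304.
Plus 29 days into November → day 333.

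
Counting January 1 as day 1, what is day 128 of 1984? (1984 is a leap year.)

January has 31 days (128 − 31 = 97 remain).
February has 29 days (97 − 29 = 68 remain).
March has 31 days (68 − 31 = 37 remain).
April has 30 days (37 − 30 = 7 remain).
7 into May → May 7.

May 7, 1984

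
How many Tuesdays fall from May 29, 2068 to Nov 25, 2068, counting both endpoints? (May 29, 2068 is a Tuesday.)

26

May 29, 2068 is a Tuesday; the first Tuesday on or after it is May 29, 2068.
From May 29, 2068 to Nov 25, 2068: 2 + 30 + 31 + 31 + 30 + 31 + 25 = 180 days (rest of May, Jun, Jul, Aug, Sep, Oct, Nov).
180 ÷ 7 = 25 full weeks with remainder 5, so 25 more Tuesdays after the first → 26.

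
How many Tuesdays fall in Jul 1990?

5

Jul 1, 1990 is a Sunday; the first Tuesday on or after it is Jul 3, 1990 (2 days later).
From Jul 3, 1990 to Jul 31, 1990 is 31 − 3 = 28 days.
28 ÷ 7 = 4 full weeks with remainder 0, so 4 more Tuesdays after the first → 5.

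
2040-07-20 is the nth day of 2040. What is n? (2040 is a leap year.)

Days in months before July: 31 + 29 + 31 + 30 + 31 + 30 = 182.
Plus 20 days into July → day 202.

202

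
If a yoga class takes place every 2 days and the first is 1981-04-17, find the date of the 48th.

The 48th occurrence is 47 intervals after the first: 47 × 2 = 94 days after 1981-04-17.
April has 30 days — 13 days to the end of April leaves 81.
May has 31 days (50 left).
June has 30 days (20 left).
20 days into July → 1981-07-20.

1981-07-20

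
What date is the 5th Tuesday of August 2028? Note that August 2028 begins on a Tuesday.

2028-08-29

August 2028 begins on a Tuesday, so the first Tuesday is August 1.
The 5th Tuesday is 4 weeks later: 1 + 28 = 29.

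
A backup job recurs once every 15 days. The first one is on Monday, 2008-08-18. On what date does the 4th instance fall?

2008-10-02

The 4th occurrence is 3 intervals after the first: 3 × 15 = 45 days after 2008-08-18.
August has 31 days — 13 days to the end of August leaves 32.
September has 30 days (2 left).
2 days into October → 2008-10-02.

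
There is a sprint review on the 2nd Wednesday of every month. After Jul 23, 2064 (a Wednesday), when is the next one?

Jul 2064 starts on a Tuesday; its first Wednesday is the 2nd, so the 2nd Wednesday is the 9th — Jul 9, 2064.
That is not after Jul 23, 2064, so look at Aug 2064.
Aug 2064 starts on a Friday; its first Wednesday is the 6th, so the 2nd Wednesday is the 13th — Aug 13, 2064.

Aug 13, 2064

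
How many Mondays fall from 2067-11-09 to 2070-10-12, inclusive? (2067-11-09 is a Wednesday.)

2067-11-09 is a Wednesday; the first Monday on or after it is 2067-11-14 (5 days later).
From 2067-11-14 to 2070-10-12: 47 + 366 + 365 + 285 = 1063 days (rest of 2067, 2068, 2069, to 2070-10-12 in 2070).
1063 ÷ 7 = 151 full weeks with remainder 6, so 151 more Mondays after the first → 152.

152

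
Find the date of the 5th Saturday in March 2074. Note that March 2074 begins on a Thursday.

March 2074 begins on a Thursday, so the first Saturday is March 3 (2 days later).
The 5th Saturday is 4 weeks later: 3 + 28 = 31.

March 31, 2074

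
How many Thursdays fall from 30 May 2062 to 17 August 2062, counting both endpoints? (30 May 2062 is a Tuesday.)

12

30 May 2062 is a Tuesday; the first Thursday on or after it is 1 June 2062 (2 days later).
From 1 June 2062 to 17 August 2062: 29 + 31 + 17 = 77 days (rest of June, July, August).
77 ÷ 7 = 11 full weeks with remainder 0, so 11 more Thursdays after the first → 12.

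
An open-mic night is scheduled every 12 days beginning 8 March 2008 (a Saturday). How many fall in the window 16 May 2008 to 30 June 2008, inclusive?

4

Occurrences land 12·i days after 8 March 2008 for i = 0, 1, 2, …
16 May 2008 is 69 days after the start; 69 ÷ 12 = 5 remainder 9; since the remainder is 9, round up to i = 6. First occurrence in the window: #7 on 19 May 2008 (6×12 = 72 days in).
30 June 2008 is 114 days after the start; 114 ÷ 12 = 9 remainder 6. Last occurrence in the window: #10 on 24 June 2008.
Occurrences #7 through #10: 4 in total.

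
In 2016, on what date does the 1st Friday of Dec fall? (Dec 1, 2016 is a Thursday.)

Dec 2016 begins on a Thursday, so the first Friday is Dec 2 (1 day later).

Dec 2, 2016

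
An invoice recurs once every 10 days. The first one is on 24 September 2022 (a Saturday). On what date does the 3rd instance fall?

14 October 2022

The 3rd occurrence is 2 intervals after the first: 2 × 10 = 20 days after 24 September 2022.
September has 30 days — 6 days to the end of September leaves 14.
14 days into October → 14 October 2022.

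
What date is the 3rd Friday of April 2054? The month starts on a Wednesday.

17 April 2054

April 2054 begins on a Wednesday, so the first Friday is April 3 (2 days later).
The 3rd Friday is 2 weeks later: 3 + 14 = 17.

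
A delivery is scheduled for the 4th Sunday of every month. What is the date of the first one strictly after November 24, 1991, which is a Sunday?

December 22, 1991

November 1991 starts on a Friday; its first Sunday is the 3rd, so the 4th Sunday is the 24th — November 24, 1991.
That is not after November 24, 1991, so look at December 1991.
December 1991 starts on a Sunday; its first Sunday is the 1st, so the 4th Sunday is the 22nd — December 22, 1991.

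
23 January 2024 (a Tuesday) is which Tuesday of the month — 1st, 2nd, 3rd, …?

Day 23 falls in week ⌈23/7⌉ of the month.
Days 1–7 hold the 1st Tuesday, 8–14 the 2nd, 15–21 the 3rd, 22–28 the 4th, 29–31 the 5th.
23 is in the range for the 4th.

4th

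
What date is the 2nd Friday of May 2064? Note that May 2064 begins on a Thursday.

2064-05-09

May 2064 begins on a Thursday, so the first Friday is May 2 (1 day later).
The 2nd Friday is 1 weeks later: 2 + 7 = 9.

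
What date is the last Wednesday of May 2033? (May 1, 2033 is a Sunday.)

May 2033 begins on a Sunday, so the first Wednesday is May 4 (3 days later).
May 2033 has 31 days. Adding weeks: 4, 11, 18, 25 — the last one ≤ 31 is the 25th.

25 May 2033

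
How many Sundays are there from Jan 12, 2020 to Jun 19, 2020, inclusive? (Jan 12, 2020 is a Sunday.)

Jan 12, 2020 is a Sunday; the first Sunday on or after it is Jan 12, 2020.
From Jan 12, 2020 to Jun 19, 2020: 19 + 29 + 31 + 30 + 31 + 19 = 159 days (rest of Jan, Feb, Mar, Apr, May, Jun).
159 ÷ 7 = 22 full weeks with remainder 5, so 22 more Sundays after the first → 23.

23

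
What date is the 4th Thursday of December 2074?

2074-12-27

The first Thursday of December 2074 is December 6.
The 4th Thursday is 3 weeks later: 6 + 21 = 27.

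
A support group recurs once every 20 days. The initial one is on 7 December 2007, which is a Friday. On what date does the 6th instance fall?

The 6th occurrence is 5 intervals after the first: 5 × 20 = 100 days after 7 December 2007.
December has 31 days — 24 days to the end of December leaves 76.
January has 31 days (45 left).
February has 29 days (16 left).
16 days into March → 16 March 2008.

16 March 2008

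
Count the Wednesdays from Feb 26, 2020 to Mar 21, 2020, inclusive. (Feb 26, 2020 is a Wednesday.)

4

Feb 26, 2020 is a Wednesday; the first Wednesday on or after it is Feb 26, 2020.
From Feb 26, 2020 to Mar 21, 2020: 3 + 21 = 24 days (rest of Feb, Mar).
24 ÷ 7 = 3 full weeks with remainder 3, so 3 more Wednesdays after the first → 4.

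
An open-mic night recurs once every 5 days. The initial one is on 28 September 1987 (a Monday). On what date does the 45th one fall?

The 45th occurrence is 44 intervals after the first: 44 × 5 = 220 days after 28 September 1987.
September has 30 days — 2 days to the end of September leaves 218.
October has 31 days (187 left).
November has 30 days (157 left).
December has 31 days (126 left).
January has 31 days (95 left).
February has 29 days (66 left).
March has 31 days (35 left).
April has 30 days (5 left).
5 days into May → 5 May 1988.

5 May 1988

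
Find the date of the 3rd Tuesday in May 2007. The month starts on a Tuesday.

2007-05-15

May 2007 begins on a Tuesday, so the first Tuesday is May 1.
The 3rd Tuesday is 2 weeks later: 1 + 14 = 15.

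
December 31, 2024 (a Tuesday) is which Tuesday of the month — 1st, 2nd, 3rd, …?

5th

Day 31 falls in week ⌈31/7⌉ of the month.
Days 1–7 hold the 1st Tuesday, 8–14 the 2nd, 15–21 the 3rd, 22–28 the 4th, 29–31 the 5th.
31 is in the range for the 5th.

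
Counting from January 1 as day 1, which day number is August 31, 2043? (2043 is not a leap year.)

243

Days in months before August: 31 + 28 + 31 + 30 + 31 + 30 + 31 = 212.
Plus 31 days into August → day 243.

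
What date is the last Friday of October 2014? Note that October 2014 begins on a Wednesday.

October 2014 begins on a Wednesday, so the first Friday is October 3 (2 days later).
October 2014 has 31 days. Adding weeks: 3, 10, 17, 24, 31 — the last one ≤ 31 is the 31st.

2014-10-31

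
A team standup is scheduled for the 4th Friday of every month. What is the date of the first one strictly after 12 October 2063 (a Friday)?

October 2063 starts on a Monday; its first Friday is the 5th, so the 4th Friday is the 26th — 26 October 2063.
26 October 2063 is after 12 October 2063, so that is the next one.

26 October 2063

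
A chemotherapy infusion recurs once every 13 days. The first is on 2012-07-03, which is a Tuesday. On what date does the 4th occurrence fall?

2012-08-11

The 4th occurrence is 3 intervals after the first: 3 × 13 = 39 days after 2012-07-03.
July has 31 days — 28 days to the end of July leaves 11.
11 days into August → 2012-08-11.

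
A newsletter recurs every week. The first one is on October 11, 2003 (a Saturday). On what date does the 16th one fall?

January 24, 2004

The 16th occurrence is 15 intervals after the first: 15 × 7 = 105 days after October 11, 2003.
October has 31 days — 20 days to the end of October leaves 85.
November has 30 days (55 left).
December has 31 days (24 left).
24 days into January → January 24, 2004.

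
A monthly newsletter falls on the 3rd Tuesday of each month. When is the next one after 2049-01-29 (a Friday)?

January 2049 starts on a Friday; its first Tuesday is the 5th, so the 3rd Tuesday is the 19th — 2049-01-19.
That is not after 2049-01-29, so look at February 2049.
February 2049 starts on a Monday; its first Tuesday is the 2nd, so the 3rd Tuesday is the 16th — 2049-02-16.

2049-02-16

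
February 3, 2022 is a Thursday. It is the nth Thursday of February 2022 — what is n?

Day 3 falls in week ⌈3/7⌉ of the month.
Days 1–7 hold the 1st Thursday, 8–14 the 2nd, 15–21 the 3rd, 22–28 the 4th, 29–31 the 5th.
3 is in the range for the 1st.

1st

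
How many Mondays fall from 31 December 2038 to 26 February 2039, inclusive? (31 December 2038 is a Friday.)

31 December 2038 is a Friday; the first Monday on or after it is 3 January 2039 (3 days later).
From 3 January 2039 to 26 February 2039: 28 + 26 = 54 days (rest of January, February).
54 ÷ 7 = 7 full weeks with remainder 5, so 7 more Mondays after the first → 8.

8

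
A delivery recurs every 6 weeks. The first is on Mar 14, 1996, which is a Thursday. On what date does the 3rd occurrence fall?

The 3rd occurrence is 2 intervals after the first: 2 × 42 = 84 days after Mar 14, 1996.
Mar has 31 days — 17 days to the end of Mar leaves 67.
Apr has 30 days (37 left).
May has 31 days (6 left).
6 days into Jun → Jun 6, 1996.

Jun 6, 1996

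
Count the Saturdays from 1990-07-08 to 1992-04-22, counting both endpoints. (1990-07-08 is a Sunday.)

93

1990-07-08 is a Sunday; the first Saturday on or after it is 1990-07-14 (6 days later).
From 1990-07-14 to 1992-04-22: 170 + 365 + 113 = 648 days (rest of 1990, 1991, to 1992-04-22 in 1992).
648 ÷ 7 = 92 full weeks with remainder 4, so 92 more Saturdays after the first → 93.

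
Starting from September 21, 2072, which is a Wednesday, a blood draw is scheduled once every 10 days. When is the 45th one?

December 5, 2073

The 45th occurrence is 44 intervals after the first: 44 × 10 = 440 days after September 21, 2072.
September has 30 days — 9 days to the end of September leaves 431.
From end of September to end of 2072 is 92 days (339 left).
January has 31 days (308 left).
February has 28 days (280 left).
March has 31 days (249 left).
April has 30 days (219 left).
May has 31 days (188 left).
June has 30 days (158 left).
July has 31 days (127 left).
August has 31 days (96 left).
September has 30 days (66 left).
October has 31 days (35 left).
November has 30 days (5 left).
5 days into December → December 5, 2073.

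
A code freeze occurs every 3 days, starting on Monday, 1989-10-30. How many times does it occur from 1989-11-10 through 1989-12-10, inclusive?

Occurrences land 3·i days after 1989-10-30 for i = 0, 1, 2, …
1989-11-10 is 11 days after the start; 11 ÷ 3 = 3 remainder 2; since the remainder is 2, round up to i = 4. First occurrence in the window: #5 on 1989-11-11 (4×3 = 12 days in).
1989-12-10 is 41 days after the start; 41 ÷ 3 = 13 remainder 2. Last occurrence in the window: #14 on 1989-12-08.
Occurrences #5 through #14: 10 in total.

10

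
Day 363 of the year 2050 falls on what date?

January has 31 days (363 − 31 = 332 remain).
February has 28 days (332 − 28 = 304 remain).
March has 31 days (304 − 31 = 273 remain).
April has 30 days (273 − 30 = 243 remain).
May has 31 days (243 − 31 = 212 remain).
June has 30 days (212 − 30 = 182 remain).
July has 31 days (182 − 31 = 151 remain).
August has 31 days (151 − 31 = 120 remain).
September has 30 days (120 − 30 = 90 remain).
October has 31 days (90 − 31 = 59 remain).
November has 30 days (59 − 30 = 29 remain).
29 into December → December 29.

2050-12-29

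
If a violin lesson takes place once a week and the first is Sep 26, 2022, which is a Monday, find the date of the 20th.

The 20th occurrence is 19 intervals after the first: 19 × 7 = 133 days after Sep 26, 2022.
Sep has 30 days — 4 days to the end of Sep leaves 129.
Oct has 31 days (98 left).
Nov has 30 days (68 left).
Dec has 31 days (37 left).
Jan has 31 days (6 left).
6 days into Feb → Feb 6, 2023.

Feb 6, 2023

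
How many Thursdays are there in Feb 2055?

Feb 1, 2055 is a Monday; the first Thursday on or after it is Feb 4, 2055 (3 days later).
From Feb 4, 2055 to Feb 28, 2055 is 28 − 4 = 24 days.
24 ÷ 7 = 3 full weeks with remainder 3, so 3 more Thursdays after the first → 4.

4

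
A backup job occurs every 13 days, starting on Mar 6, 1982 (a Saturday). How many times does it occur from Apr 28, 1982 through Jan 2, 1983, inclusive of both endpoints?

Occurrences land 13·i days after Mar 6, 1982 for i = 0, 1, 2, …
Apr 28, 1982 is 53 days after the start; 53 ÷ 13 = 4 remainder 1; since the remainder is 1, round up to i = 5. First occurrence in the window: #6 on May 10, 1982 (5×13 = 65 days in).
Jan 2, 1983 is 302 days after the start; 302 ÷ 13 = 23 remainder 3. Last occurrence in the window: #24 on Dec 30, 1982.
Occurrences #6 through #24: 19 in total.

19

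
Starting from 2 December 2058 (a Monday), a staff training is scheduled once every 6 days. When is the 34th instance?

The 34th occurrence is 33 intervals after the first: 33 × 6 = 198 days after 2 December 2058.
December has 31 days — 29 days to the end of December leaves 169.
January has 31 days (138 left).
February has 28 days (110 left).
March has 31 days (79 left).
April has 30 days (49 left).
May has 31 days (18 left).
18 days into June → 18 June 2059.

18 June 2059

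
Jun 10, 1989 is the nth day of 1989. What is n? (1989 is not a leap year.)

161

Days in months before Jun: 31 + 28 + 31 + 30 + 31 = 151.
Plus 10 days into Jun → day 161.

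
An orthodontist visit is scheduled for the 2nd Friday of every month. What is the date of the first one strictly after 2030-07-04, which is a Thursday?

July 2030 starts on a Monday; its first Friday is the 5th, so the 2nd Friday is the 12th — 2030-07-12.
2030-07-12 is after 2030-07-04, so that is the next one.

2030-07-12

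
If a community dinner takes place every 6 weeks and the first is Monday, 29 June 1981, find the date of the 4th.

2 November 1981

The 4th occurrence is 3 intervals after the first: 3 × 42 = 126 days after 29 June 1981.
June has 30 days — 1 day to the end of June leaves 125.
July has 31 days (94 left).
August has 31 days (63 left).
September has 30 days (33 left).
October has 31 days (2 left).
2 days into November → 2 November 1981.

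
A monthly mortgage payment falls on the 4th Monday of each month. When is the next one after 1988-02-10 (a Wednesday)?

February 1988 starts on a Monday; its first Monday is the 1st, so the 4th Monday is the 22nd — 1988-02-22.
1988-02-22 is after 1988-02-10, so that is the next one.

1988-02-22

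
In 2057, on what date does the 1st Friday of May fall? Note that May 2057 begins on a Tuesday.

4 May 2057

May 2057 begins on a Tuesday, so the first Friday is May 4 (3 days later).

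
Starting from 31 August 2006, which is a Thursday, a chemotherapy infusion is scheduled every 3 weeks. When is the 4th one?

The 4th occurrence is 3 intervals after the first: 3 × 21 = 63 days after 31 August 2006.
August has 31 days — 0 days to the end of August leaves 63.
September has 30 days (33 left).
October has 31 days (2 left).
2 days into November → 2 November 2006.

2 November 2006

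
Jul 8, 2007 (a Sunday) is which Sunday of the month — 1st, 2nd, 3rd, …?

Day 8 falls in week ⌈8/7⌉ of the month.
Days 1–7 hold the 1st Sunday, 8–14 the 2nd, 15–21 the 3rd, 22–28 the 4th, 29–31 the 5th.
8 is in the range for the 2nd.

2nd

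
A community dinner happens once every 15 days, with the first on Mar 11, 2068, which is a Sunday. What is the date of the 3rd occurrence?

Apr 10, 2068

The 3rd occurrence is 2 intervals after the first: 2 × 15 = 30 days after Mar 11, 2068.
Mar has 31 days — 20 days to the end of Mar leaves 10.
10 days into Apr → Apr 10, 2068.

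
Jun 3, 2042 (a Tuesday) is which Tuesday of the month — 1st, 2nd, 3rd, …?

Day 3 falls in week ⌈3/7⌉ of the month.
Days 1–7 hold the 1st Tuesday, 8–14 the 2nd, 15–21 the 3rd, 22–28 the 4th, 29–31 the 5th.
3 is in the range for the 1st.

1st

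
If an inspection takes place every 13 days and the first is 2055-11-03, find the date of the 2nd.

2055-11-16

The 2nd occurrence is 1 interval after the first: 1 × 13 = 13 days after 2055-11-03.
13 days later is 2055-11-16.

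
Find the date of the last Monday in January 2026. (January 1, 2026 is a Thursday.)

2026-01-26

January 2026 begins on a Thursday, so the first Monday is January 5 (4 days later).
January 2026 has 31 days. Adding weeks: 5, 12, 19, 26 — the last one ≤ 31 is the 26th.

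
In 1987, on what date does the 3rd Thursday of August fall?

August 20, 1987

August 1987 begins on a Saturday, so the first Thursday is August 6 (5 days later).
The 3rd Thursday is 2 weeks later: 6 + 14 = 20.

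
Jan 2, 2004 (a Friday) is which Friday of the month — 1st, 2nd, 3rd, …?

1st

Day 2 falls in week ⌈2/7⌉ of the month.
Days 1–7 hold the 1st Friday, 8–14 the 2nd, 15–21 the 3rd, 22–28 the 4th, 29–31 the 5th.
2 is in the range for the 1st.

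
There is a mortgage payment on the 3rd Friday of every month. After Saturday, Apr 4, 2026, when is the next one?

Apr 2026 starts on a Wednesday; its first Friday is the 3rd, so the 3rd Friday is the 17th — Apr 17, 2026.
Apr 17, 2026 is after Apr 4, 2026, so that is the next one.

Apr 17, 2026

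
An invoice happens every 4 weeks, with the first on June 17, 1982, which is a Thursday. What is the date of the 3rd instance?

August 12, 1982

The 3rd occurrence is 2 intervals after the first: 2 × 28 = 56 days after June 17, 1982.
June has 30 days — 13 days to the end of June leaves 43.
July has 31 days (12 left).
12 days into August → August 12, 1982.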